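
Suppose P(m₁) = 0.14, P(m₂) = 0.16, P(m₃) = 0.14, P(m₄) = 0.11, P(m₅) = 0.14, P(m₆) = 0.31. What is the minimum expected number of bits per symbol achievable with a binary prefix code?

Repeatedly combine the two least-probable nodes; the expected code length is the sum of the merged weights.
merge 11/100 + 7/50 → 1/4
merge 7/50 + 7/50 → 7/25
merge 4/25 + 1/4 → 41/100
merge 7/25 + 31/100 → 59/100
merge 41/100 + 59/100 → 1
L = 1/4 + 7/25 + 41/100 + 59/100 + 1 = 253/100 = 2.53 bits/symbol.

2.53 bits/symbol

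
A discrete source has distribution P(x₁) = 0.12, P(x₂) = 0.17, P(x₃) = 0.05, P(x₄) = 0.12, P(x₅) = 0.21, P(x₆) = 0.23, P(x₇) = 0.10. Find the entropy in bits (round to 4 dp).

2.6775 bits

H = −Σ pᵢ log₂ pᵢ.
−0.12·log₂(0.12) = 0.3671
−0.17·log₂(0.17) = 0.4346
−0.05·log₂(0.05) = 0.2161
−0.12·log₂(0.12) = 0.3671
−0.21·log₂(0.21) = 0.4728
−0.23·log₂(0.23) = 0.4877
−0.10·log₂(0.10) = 0.3322
Sum ≈ 2.6775 → 2.6775 bits.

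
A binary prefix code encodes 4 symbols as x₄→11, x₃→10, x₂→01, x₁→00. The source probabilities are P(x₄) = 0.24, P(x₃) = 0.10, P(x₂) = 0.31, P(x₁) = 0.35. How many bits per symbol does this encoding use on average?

L̄ = Σ pᵢ·ℓᵢ = 0.24·2 + 0.10·2 + 0.31·2 + 0.35·2 = 2 bits/symbol.

2 bits/symbol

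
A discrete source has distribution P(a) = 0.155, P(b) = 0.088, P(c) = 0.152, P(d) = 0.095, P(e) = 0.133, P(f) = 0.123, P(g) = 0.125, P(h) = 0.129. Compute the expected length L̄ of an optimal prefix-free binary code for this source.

3 bits/symbol

Repeatedly combine the two least-probable nodes; the expected code length is the sum of the merged weights.
merge 11/125 + 19/200 → 183/1000
merge 123/1000 + 1/8 → 31/125
merge 129/1000 + 133/1000 → 131/500
merge 19/125 + 31/200 → 307/1000
merge 183/1000 + 31/125 → 431/1000
merge 131/500 + 307/1000 → 569/1000
merge 431/1000 + 569/1000 → 1
L = 183/1000 + 31/125 + 131/500 + 307/1000 + 431/1000 + 569/1000 + 1 = 3 bits/symbol.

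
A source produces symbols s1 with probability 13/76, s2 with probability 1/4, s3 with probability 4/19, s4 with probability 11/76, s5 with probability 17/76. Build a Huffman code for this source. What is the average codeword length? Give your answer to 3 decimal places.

2.316 bits/symbol

Repeatedly combine the two least-probable nodes; the expected code length is the sum of the merged weights.
merge 11/76 + 13/76 → 6/19
merge 4/19 + 17/76 → 33/76
merge 1/4 + 6/19 → 43/76
merge 33/76 + 43/76 → 1
L = 6/19 + 33/76 + 43/76 + 1 = 44/19 ≈ 2.316 bits/symbol.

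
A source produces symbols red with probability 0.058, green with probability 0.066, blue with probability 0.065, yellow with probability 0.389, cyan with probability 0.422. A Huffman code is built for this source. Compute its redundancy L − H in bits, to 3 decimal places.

0.081 bits

Entropy H = −Σ p log₂ p ≈ 1.8085 bits.
Huffman merges: 29/500+13/200→123/1000; 33/500+123/1000→189/1000; 189/1000+389/1000→289/500; 211/500+289/500→1. L = 189/100 ≈ 1.8900.
L − H = 1.8900 − 1.8085 = 0.081 bits.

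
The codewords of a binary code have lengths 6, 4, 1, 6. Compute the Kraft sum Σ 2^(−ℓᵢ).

0.59375

With common denominator 2^6 = 64: Σ 2^(−ℓᵢ) = 1/64 + 4/64 + 32/64 + 1/64 = 38/64 = 0.59375.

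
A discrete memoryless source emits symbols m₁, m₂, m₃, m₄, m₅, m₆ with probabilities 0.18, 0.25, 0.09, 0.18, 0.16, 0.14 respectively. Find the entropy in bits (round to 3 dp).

H = −Σ pᵢ log₂ pᵢ.
−0.18·log₂(0.18) = 0.4453
−0.25·log₂(0.25) = 0.5000
−0.09·log₂(0.09) = 0.3127
−0.18·log₂(0.18) = 0.4453
−0.16·log₂(0.16) = 0.4230
−0.14·log₂(0.14) = 0.3971
Sum ≈ 2.5234 → 2.523 bits.

2.523 bits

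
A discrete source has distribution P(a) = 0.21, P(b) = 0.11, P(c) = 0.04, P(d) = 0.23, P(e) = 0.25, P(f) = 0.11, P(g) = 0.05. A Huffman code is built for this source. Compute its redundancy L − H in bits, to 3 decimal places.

Entropy H = −Σ p log₂ p ≈ 2.5629 bits.
Huffman merges: 1/25+1/20→9/100; 9/100+11/100→1/5; 11/100+1/5→31/100; 21/100+23/100→11/25; 1/4+31/100→14/25; 11/25+14/25→1. L = 13/5 ≈ 2.6000.
L − H = 2.6000 − 2.5629 = 0.037 bits.

0.037 bits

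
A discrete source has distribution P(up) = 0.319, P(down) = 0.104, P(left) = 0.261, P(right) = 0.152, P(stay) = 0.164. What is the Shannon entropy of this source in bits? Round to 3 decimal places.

H = −Σ pᵢ log₂ pᵢ.
−0.319·log₂(0.319) = 0.5258
−0.104·log₂(0.104) = 0.3396
−0.261·log₂(0.261) = 0.5058
−0.152·log₂(0.152) = 0.4131
−0.164·log₂(0.164) = 0.4278
Sum ≈ 2.2121 → 2.212 bits.

2.212 bits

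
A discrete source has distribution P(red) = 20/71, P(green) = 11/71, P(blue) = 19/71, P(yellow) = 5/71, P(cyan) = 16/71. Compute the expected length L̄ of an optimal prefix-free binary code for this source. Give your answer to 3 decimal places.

2.225 bits/symbol

Repeatedly combine the two least-probable nodes; the expected code length is the sum of the merged weights.
merge 5/71 + 11/71 → 16/71
merge 16/71 + 16/71 → 32/71
merge 19/71 + 20/71 → 39/71
merge 32/71 + 39/71 → 1
L = 16/71 + 32/71 + 39/71 + 1 = 158/71 ≈ 2.225 bits/symbol.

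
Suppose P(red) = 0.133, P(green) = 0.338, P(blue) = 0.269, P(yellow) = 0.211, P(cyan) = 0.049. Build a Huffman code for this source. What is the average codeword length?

Repeatedly combine the two least-probable nodes; the expected code length is the sum of the merged weights.
merge 49/1000 + 133/1000 → 91/500
merge 91/500 + 211/1000 → 393/1000
merge 269/1000 + 169/500 → 607/1000
merge 393/1000 + 607/1000 → 1
L = 91/500 + 393/1000 + 607/1000 + 1 = 1091/500 = 2.182 bits/symbol.

2.182 bits/symbol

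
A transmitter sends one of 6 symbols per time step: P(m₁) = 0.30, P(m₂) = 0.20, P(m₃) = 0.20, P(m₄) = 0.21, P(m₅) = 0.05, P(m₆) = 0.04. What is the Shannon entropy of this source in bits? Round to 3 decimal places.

2.325 bits

H = −Σ pᵢ log₂ pᵢ.
−0.30·log₂(0.30) = 0.5211
−0.20·log₂(0.20) = 0.4644
−0.20·log₂(0.20) = 0.4644
−0.21·log₂(0.21) = 0.4728
−0.05·log₂(0.05) = 0.2161
−0.04·log₂(0.04) = 0.1858
Sum ≈ 2.3245 → 2.325 bits.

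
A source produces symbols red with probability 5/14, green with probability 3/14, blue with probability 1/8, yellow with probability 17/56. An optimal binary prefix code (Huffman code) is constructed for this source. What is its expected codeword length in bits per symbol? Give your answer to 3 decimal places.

Repeatedly combine the two least-probable nodes; the expected code length is the sum of the merged weights.
merge 1/8 + 3/14 → 19/56
merge 17/56 + 19/56 → 9/14
merge 5/14 + 9/14 → 1
L = 19/56 + 9/14 + 1 = 111/56 ≈ 1.982 bits/symbol.

1.982 bits/symbol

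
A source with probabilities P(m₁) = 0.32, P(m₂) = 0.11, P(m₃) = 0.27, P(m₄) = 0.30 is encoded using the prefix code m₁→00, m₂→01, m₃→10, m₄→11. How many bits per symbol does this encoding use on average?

L̄ = Σ pᵢ·ℓᵢ = 0.32·2 + 0.11·2 + 0.27·2 + 0.30·2 = 2 bits/symbol.

2 bits/symbol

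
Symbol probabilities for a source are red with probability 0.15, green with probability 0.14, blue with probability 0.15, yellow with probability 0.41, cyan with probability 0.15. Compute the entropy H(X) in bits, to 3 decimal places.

2.156 bits

H = −Σ pᵢ log₂ pᵢ.
−0.15·log₂(0.15) = 0.4105
−0.14·log₂(0.14) = 0.3971
−0.15·log₂(0.15) = 0.4105
−0.41·log₂(0.41) = 0.5274
−0.15·log₂(0.15) = 0.4105
Sum ≈ 2.1561 → 2.156 bits.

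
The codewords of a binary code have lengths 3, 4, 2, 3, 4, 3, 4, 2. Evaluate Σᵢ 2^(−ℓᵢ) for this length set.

With common denominator 2^4 = 16: Σ 2^(−ℓᵢ) = 2/16 + 1/16 + 4/16 + 2/16 + 1/16 + 2/16 + 1/16 + 4/16 = 17/16 = 1.0625.

1.0625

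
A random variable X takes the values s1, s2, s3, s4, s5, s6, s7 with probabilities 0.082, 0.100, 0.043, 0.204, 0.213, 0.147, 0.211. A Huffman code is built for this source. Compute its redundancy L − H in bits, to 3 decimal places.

0.054 bits

Entropy H = −Σ p log₂ p ≈ 2.6466 bits.
Huffman merges: 43/1000+41/500→1/8; 1/10+1/8→9/40; 147/1000+51/250→351/1000; 211/1000+213/1000→53/125; 9/40+351/1000→72/125; 53/125+72/125→1. L = 2701/1000 ≈ 2.7010.
L − H = 2.7010 − 2.6466 = 0.054 bits.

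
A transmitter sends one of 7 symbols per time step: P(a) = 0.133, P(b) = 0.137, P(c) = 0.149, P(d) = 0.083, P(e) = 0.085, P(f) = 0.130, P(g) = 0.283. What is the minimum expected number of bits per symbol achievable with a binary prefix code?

2.717 bits/symbol

Repeatedly combine the two least-probable nodes; the expected code length is the sum of the merged weights.
merge 83/1000 + 17/200 → 21/125
merge 13/100 + 133/1000 → 263/1000
merge 137/1000 + 149/1000 → 143/500
merge 21/125 + 263/1000 → 431/1000
merge 283/1000 + 143/500 → 569/1000
merge 431/1000 + 569/1000 → 1
L = 21/125 + 263/1000 + 143/500 + 431/1000 + 569/1000 + 1 = 2717/1000 = 2.717 bits/symbol.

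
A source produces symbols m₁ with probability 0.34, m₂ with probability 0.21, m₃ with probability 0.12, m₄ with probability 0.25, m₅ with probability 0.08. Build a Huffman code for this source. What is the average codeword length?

2.2 bits/symbol

Repeatedly combine the two least-probable nodes; the expected code length is the sum of the merged weights.
merge 2/25 + 3/25 → 1/5
merge 1/5 + 21/100 → 41/100
merge 1/4 + 17/50 → 59/100
merge 41/100 + 59/100 → 1
L = 1/5 + 41/100 + 59/100 + 1 = 11/5 = 2.2 bits/symbol.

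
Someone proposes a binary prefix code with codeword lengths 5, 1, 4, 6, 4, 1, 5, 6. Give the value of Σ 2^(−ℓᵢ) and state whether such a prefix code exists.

1.21875; no

With common denominator 2^6 = 64: Σ 2^(−ℓᵢ) = 2/64 + 32/64 + 4/64 + 1/64 + 4/64 + 32/64 + 2/64 + 1/64 = 78/64 = 1.21875.
Kraft's inequality requires Σ ≤ 1; here Σ = 1.21875 > 1, so no such prefix code exists.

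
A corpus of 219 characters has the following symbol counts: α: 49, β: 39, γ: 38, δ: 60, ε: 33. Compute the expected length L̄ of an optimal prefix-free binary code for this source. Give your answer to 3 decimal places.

2.324 bits/symbol

Probabilities are the counts divided by 219.
Repeatedly combine the two least-probable nodes; the expected code length is the sum of the merged weights.
merge 11/73 + 38/219 → 71/219
merge 13/73 + 49/219 → 88/219
merge 20/73 + 71/219 → 131/219
merge 88/219 + 131/219 → 1
L = 71/219 + 88/219 + 131/219 + 1 = 509/219 ≈ 2.324 bits/symbol.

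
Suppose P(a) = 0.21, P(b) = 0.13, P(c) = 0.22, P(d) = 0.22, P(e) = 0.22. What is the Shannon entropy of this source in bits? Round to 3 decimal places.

H = −Σ pᵢ log₂ pᵢ.
−0.21·log₂(0.21) = 0.4728
−0.13·log₂(0.13) = 0.3826
−0.22·log₂(0.22) = 0.4806
−0.22·log₂(0.22) = 0.4806
−0.22·log₂(0.22) = 0.4806
Sum ≈ 2.2972 → 2.297 bits.

2.297 bits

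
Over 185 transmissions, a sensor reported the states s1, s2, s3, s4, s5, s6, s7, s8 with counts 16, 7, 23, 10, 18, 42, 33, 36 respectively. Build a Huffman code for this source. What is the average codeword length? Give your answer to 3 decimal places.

Probabilities are the counts divided by 185.
Repeatedly combine the two least-probable nodes; the expected code length is the sum of the merged weights.
merge 7/185 + 2/37 → 17/185
merge 16/185 + 17/185 → 33/185
merge 18/185 + 23/185 → 41/185
merge 33/185 + 33/185 → 66/185
merge 36/185 + 41/185 → 77/185
merge 42/185 + 66/185 → 108/185
merge 77/185 + 108/185 → 1
L = 17/185 + 33/185 + 41/185 + 66/185 + 77/185 + 108/185 + 1 = 527/185 ≈ 2.849 bits/symbol.

2.849 bits/symbol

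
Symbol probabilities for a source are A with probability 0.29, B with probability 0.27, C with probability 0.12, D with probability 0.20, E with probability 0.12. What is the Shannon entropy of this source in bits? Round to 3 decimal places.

H = −Σ pᵢ log₂ pᵢ.
−0.29·log₂(0.29) = 0.5179
−0.27·log₂(0.27) = 0.5100
−0.12·log₂(0.12) = 0.3671
−0.20·log₂(0.20) = 0.4644
−0.12·log₂(0.12) = 0.3671
Sum ≈ 2.2264 → 2.226 bits.

2.226 bits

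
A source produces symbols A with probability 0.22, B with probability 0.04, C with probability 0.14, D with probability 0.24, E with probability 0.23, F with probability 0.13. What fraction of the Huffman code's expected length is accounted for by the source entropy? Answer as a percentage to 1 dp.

Entropy H = −Σ p log₂ p ≈ 2.4279 bits.
Huffman merges: 1/25+13/100→17/100; 7/50+17/100→31/100; 11/50+23/100→9/20; 6/25+31/100→11/20; 9/20+11/20→1. L = 62/25 ≈ 2.4800.
Efficiency = H/L = 2.4279/2.4800 = 97.9%.

97.9%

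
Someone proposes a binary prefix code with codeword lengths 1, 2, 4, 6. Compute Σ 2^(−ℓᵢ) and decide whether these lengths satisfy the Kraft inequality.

With common denominator 2^6 = 64: Σ 2^(−ℓᵢ) = 32/64 + 16/64 + 4/64 + 1/64 = 53/64 = 0.828125.
Kraft's inequality requires Σ ≤ 1; here Σ = 0.828125 ≤ 1, so such a prefix code exists.

0.828125; yes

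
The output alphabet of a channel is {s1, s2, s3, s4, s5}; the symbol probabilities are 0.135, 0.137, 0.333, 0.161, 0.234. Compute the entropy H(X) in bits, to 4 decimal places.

2.2257 bits

H = −Σ pᵢ log₂ pᵢ.
−0.135·log₂(0.135) = 0.3900
−0.137·log₂(0.137) = 0.3929
−0.333·log₂(0.333) = 0.5283
−0.161·log₂(0.161) = 0.4242
−0.234·log₂(0.234) = 0.4903
Sum ≈ 2.2257 → 2.2257 bits.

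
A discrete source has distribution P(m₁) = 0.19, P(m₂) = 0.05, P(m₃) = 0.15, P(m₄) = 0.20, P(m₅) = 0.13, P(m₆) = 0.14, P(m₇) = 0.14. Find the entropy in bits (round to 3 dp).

H = −Σ pᵢ log₂ pᵢ.
−0.19·log₂(0.19) = 0.4552
−0.05·log₂(0.05) = 0.2161
−0.15·log₂(0.15) = 0.4105
−0.20·log₂(0.20) = 0.4644
−0.13·log₂(0.13) = 0.3826
−0.14·log₂(0.14) = 0.3971
−0.14·log₂(0.14) = 0.3971
Sum ≈ 2.7231 → 2.723 bits.

2.723 bits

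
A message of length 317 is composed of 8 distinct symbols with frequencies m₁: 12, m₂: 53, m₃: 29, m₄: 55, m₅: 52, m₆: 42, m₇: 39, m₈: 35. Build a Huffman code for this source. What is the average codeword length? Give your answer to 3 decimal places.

Probabilities are the counts divided by 317.
Repeatedly combine the two least-probable nodes; the expected code length is the sum of the merged weights.
merge 12/317 + 29/317 → 41/317
merge 35/317 + 39/317 → 74/317
merge 41/317 + 42/317 → 83/317
merge 52/317 + 53/317 → 105/317
merge 55/317 + 74/317 → 129/317
merge 83/317 + 105/317 → 188/317
merge 129/317 + 188/317 → 1
L = 41/317 + 74/317 + 83/317 + 105/317 + 129/317 + 188/317 + 1 = 937/317 ≈ 2.956 bits/symbol.

2.956 bits/symbol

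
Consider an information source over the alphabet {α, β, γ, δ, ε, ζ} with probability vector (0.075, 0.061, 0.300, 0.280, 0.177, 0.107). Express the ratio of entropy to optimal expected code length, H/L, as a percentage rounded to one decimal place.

98.7%

Entropy H = −Σ p log₂ p ≈ 2.3489 bits.
Huffman merges: 61/1000+3/40→17/125; 107/1000+17/125→243/1000; 177/1000+243/1000→21/50; 7/25+3/10→29/50; 21/50+29/50→1. L = 2379/1000 ≈ 2.3790.
Efficiency = H/L = 2.3489/2.3790 = 98.7%.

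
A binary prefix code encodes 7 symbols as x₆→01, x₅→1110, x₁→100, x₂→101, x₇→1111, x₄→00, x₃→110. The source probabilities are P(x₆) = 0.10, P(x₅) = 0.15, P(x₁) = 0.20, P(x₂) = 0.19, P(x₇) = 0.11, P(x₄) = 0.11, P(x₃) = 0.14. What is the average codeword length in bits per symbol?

L̄ = Σ pᵢ·ℓᵢ = 0.10·2 + 0.15·4 + 0.20·3 + 0.19·3 + 0.11·4 + 0.11·2 + 0.14·3 = 3.05 bits/symbol.

3.05 bits/symbol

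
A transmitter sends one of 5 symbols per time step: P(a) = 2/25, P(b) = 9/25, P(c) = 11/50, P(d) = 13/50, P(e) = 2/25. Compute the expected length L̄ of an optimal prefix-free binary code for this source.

Repeatedly combine the two least-probable nodes; the expected code length is the sum of the merged weights.
merge 2/25 + 2/25 → 4/25
merge 4/25 + 11/50 → 19/50
merge 13/50 + 9/25 → 31/50
merge 19/50 + 31/50 → 1
L = 4/25 + 19/50 + 31/50 + 1 = 54/25 = 2.16 bits/symbol.

2.16 bits/symbol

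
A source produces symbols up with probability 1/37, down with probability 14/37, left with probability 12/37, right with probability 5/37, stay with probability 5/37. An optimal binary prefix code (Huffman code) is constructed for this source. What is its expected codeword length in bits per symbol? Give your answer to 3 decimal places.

2.081 bits/symbol

Repeatedly combine the two least-probable nodes; the expected code length is the sum of the merged weights.
merge 1/37 + 5/37 → 6/37
merge 5/37 + 6/37 → 11/37
merge 11/37 + 12/37 → 23/37
merge 14/37 + 23/37 → 1
L = 6/37 + 11/37 + 23/37 + 1 = 77/37 ≈ 2.081 bits/symbol.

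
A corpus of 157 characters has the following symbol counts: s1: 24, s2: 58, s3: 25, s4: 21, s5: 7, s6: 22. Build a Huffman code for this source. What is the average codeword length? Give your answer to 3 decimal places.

Probabilities are the counts divided by 157.
Repeatedly combine the two least-probable nodes; the expected code length is the sum of the merged weights.
merge 7/157 + 21/157 → 28/157
merge 22/157 + 24/157 → 46/157
merge 25/157 + 28/157 → 53/157
merge 46/157 + 53/157 → 99/157
merge 58/157 + 99/157 → 1
L = 28/157 + 46/157 + 53/157 + 99/157 + 1 = 383/157 ≈ 2.439 bits/symbol.

2.439 bits/symbol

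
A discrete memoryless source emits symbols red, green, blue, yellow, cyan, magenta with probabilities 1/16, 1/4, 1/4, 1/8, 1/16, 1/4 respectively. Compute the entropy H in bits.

2.375 bits

Each probability is a power of 1/2, so log₂(1/p) is an integer.
H = Σ p·log₂(1/p) = 1/16·4 + 1/4·2 + 1/4·2 + 1/8·3 + 1/16·4 + 1/4·2 = 2.375 bits.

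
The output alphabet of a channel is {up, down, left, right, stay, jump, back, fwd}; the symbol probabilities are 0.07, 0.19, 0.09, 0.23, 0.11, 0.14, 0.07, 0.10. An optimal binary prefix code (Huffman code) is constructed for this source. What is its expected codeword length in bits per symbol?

2.91 bits/symbol

Repeatedly combine the two least-probable nodes; the expected code length is the sum of the merged weights.
merge 7/100 + 7/100 → 7/50
merge 9/100 + 1/10 → 19/100
merge 11/100 + 7/50 → 1/4
merge 7/50 + 19/100 → 33/100
merge 19/100 + 23/100 → 21/50
merge 1/4 + 33/100 → 29/50
merge 21/50 + 29/50 → 1
L = 7/50 + 19/100 + 1/4 + 33/100 + 21/50 + 29/50 + 1 = 291/100 = 2.91 bits/symbol.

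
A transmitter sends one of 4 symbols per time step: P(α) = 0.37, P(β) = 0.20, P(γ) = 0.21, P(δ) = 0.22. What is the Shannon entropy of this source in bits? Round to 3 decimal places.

1.949 bits

H = −Σ pᵢ log₂ pᵢ.
−0.37·log₂(0.37) = 0.5307
−0.20·log₂(0.20) = 0.4644
−0.21·log₂(0.21) = 0.4728
−0.22·log₂(0.22) = 0.4806
Sum ≈ 1.9485 → 1.949 bits.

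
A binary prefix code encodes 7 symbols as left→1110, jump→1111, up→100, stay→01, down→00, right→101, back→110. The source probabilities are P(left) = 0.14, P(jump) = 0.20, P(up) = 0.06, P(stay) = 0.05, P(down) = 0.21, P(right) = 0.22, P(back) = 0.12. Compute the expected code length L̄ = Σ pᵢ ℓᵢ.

L̄ = Σ pᵢ·ℓᵢ = 0.14·4 + 0.20·4 + 0.06·3 + 0.05·2 + 0.21·2 + 0.22·3 + 0.12·3 = 3.08 bits/symbol.

3.08 bits/symbol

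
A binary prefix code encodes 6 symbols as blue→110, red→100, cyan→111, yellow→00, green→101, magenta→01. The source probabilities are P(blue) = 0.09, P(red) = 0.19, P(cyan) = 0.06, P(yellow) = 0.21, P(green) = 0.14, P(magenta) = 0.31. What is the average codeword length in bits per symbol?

2.48 bits/symbol

L̄ = Σ pᵢ·ℓᵢ = 0.09·3 + 0.19·3 + 0.06·3 + 0.21·2 + 0.14·3 + 0.31·2 = 2.48 bits/symbol.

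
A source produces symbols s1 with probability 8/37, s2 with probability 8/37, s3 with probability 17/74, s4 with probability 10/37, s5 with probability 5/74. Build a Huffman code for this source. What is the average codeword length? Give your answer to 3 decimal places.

2.284 bits/symbol

Repeatedly combine the two least-probable nodes; the expected code length is the sum of the merged weights.
merge 5/74 + 8/37 → 21/74
merge 8/37 + 17/74 → 33/74
merge 10/37 + 21/74 → 41/74
merge 33/74 + 41/74 → 1
L = 21/74 + 33/74 + 41/74 + 1 = 169/74 ≈ 2.284 bits/symbol.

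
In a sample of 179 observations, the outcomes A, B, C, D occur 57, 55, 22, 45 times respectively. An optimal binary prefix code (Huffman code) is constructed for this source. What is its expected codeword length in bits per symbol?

Probabilities are the counts divided by 179.
Repeatedly combine the two least-probable nodes; the expected code length is the sum of the merged weights.
merge 22/179 + 45/179 → 67/179
merge 55/179 + 57/179 → 112/179
merge 67/179 + 112/179 → 1
L = 67/179 + 112/179 + 1 = 2 bits/symbol.

2 bits/symbol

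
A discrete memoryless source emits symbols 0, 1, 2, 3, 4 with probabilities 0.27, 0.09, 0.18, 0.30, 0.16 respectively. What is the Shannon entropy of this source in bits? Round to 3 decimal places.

H = −Σ pᵢ log₂ pᵢ.
−0.27·log₂(0.27) = 0.5100
−0.09·log₂(0.09) = 0.3127
−0.18·log₂(0.18) = 0.4453
−0.30·log₂(0.30) = 0.5211
−0.16·log₂(0.16) = 0.4230
Sum ≈ 2.2121 → 2.212 bits.

2.212 bits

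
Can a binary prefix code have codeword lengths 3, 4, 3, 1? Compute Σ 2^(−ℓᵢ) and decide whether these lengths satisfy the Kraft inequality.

0.8125; yes

With common denominator 2^4 = 16: Σ 2^(−ℓᵢ) = 2/16 + 1/16 + 2/16 + 8/16 = 13/16 = 0.8125.
Kraft's inequality requires Σ ≤ 1; here Σ = 0.8125 ≤ 1, so such a prefix code exists.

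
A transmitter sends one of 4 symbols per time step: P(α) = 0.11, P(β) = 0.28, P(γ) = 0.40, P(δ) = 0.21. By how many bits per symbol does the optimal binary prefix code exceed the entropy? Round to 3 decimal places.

Entropy H = −Σ p log₂ p ≈ 1.8661 bits.
Huffman merges: 11/100+21/100→8/25; 7/25+8/25→3/5; 2/5+3/5→1. L = 48/25 ≈ 1.9200.
L − H = 1.9200 − 1.8661 = 0.054 bits.

0.054 bits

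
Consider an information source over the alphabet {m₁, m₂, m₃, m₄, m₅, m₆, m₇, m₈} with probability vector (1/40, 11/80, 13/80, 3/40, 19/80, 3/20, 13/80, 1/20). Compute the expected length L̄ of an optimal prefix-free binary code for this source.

Repeatedly combine the two least-probable nodes; the expected code length is the sum of the merged weights.
merge 1/40 + 1/20 → 3/40
merge 3/40 + 3/40 → 3/20
merge 11/80 + 3/20 → 23/80
merge 3/20 + 13/80 → 5/16
merge 13/80 + 19/80 → 2/5
merge 23/80 + 5/16 → 3/5
merge 2/5 + 3/5 → 1
L = 3/40 + 3/20 + 23/80 + 5/16 + 2/5 + 3/5 + 1 = 113/40 = 2.825 bits/symbol.

2.825 bits/symbol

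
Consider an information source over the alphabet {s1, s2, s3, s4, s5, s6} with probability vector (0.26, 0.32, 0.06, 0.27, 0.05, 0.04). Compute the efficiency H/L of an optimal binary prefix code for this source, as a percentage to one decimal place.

Entropy H = −Σ p log₂ p ≈ 2.1867 bits.
Huffman merges: 1/25+1/20→9/100; 3/50+9/100→3/20; 3/20+13/50→41/100; 27/100+8/25→59/100; 41/100+59/100→1. L = 56/25 ≈ 2.2400.
Efficiency = H/L = 2.1867/2.2400 = 97.6%.

97.6%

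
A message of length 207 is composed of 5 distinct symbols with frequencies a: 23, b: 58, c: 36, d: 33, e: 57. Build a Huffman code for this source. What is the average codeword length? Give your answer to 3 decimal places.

Probabilities are the counts divided by 207.
Repeatedly combine the two least-probable nodes; the expected code length is the sum of the merged weights.
merge 1/9 + 11/69 → 56/207
merge 4/23 + 56/207 → 4/9
merge 19/69 + 58/207 → 5/9
merge 4/9 + 5/9 → 1
L = 56/207 + 4/9 + 5/9 + 1 = 470/207 ≈ 2.271 bits/symbol.

2.271 bits/symbol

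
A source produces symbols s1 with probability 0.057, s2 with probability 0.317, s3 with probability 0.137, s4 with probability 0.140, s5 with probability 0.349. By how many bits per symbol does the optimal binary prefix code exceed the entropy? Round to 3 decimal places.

Entropy H = −Σ p log₂ p ≈ 2.0810 bits.
Huffman merges: 57/1000+137/1000→97/500; 7/50+97/500→167/500; 317/1000+167/500→651/1000; 349/1000+651/1000→1. L = 2179/1000 ≈ 2.1790.
L − H = 2.1790 − 2.0810 = 0.098 bits.

0.098 bits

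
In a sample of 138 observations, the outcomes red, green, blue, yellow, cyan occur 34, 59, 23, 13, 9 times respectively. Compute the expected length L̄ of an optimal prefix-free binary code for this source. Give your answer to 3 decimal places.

2.058 bits/symbol

Probabilities are the counts divided by 138.
Repeatedly combine the two least-probable nodes; the expected code length is the sum of the merged weights.
merge 3/46 + 13/138 → 11/69
merge 11/69 + 1/6 → 15/46
merge 17/69 + 15/46 → 79/138
merge 59/138 + 79/138 → 1
L = 11/69 + 15/46 + 79/138 + 1 = 142/69 ≈ 2.058 bits/symbol.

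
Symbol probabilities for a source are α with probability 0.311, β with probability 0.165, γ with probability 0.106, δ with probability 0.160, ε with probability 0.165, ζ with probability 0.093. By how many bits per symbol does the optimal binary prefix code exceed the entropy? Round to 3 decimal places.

0.057 bits

Entropy H = −Σ p log₂ p ≈ 2.4668 bits.
Huffman merges: 93/1000+53/500→199/1000; 4/25+33/200→13/40; 33/200+199/1000→91/250; 311/1000+13/40→159/250; 91/250+159/250→1. L = 631/250 ≈ 2.5240.
L − H = 2.5240 − 2.4668 = 0.057 bits.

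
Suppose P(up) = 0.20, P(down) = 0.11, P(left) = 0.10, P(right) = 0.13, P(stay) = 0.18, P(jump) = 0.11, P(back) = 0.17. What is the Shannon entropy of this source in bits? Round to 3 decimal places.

2.760 bits

H = −Σ pᵢ log₂ pᵢ.
−0.20·log₂(0.20) = 0.4644
−0.11·log₂(0.11) = 0.3503
−0.10·log₂(0.10) = 0.3322
−0.13·log₂(0.13) = 0.3826
−0.18·log₂(0.18) = 0.4453
−0.11·log₂(0.11) = 0.3503
−0.17·log₂(0.17) = 0.4346
Sum ≈ 2.7597 → 2.760 bits.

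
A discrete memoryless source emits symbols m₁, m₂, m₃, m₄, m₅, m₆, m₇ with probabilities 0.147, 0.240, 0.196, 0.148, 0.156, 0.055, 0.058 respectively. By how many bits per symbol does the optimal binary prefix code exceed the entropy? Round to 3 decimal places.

Entropy H = −Σ p log₂ p ≈ 2.6560 bits.
Huffman merges: 11/200+29/500→113/1000; 113/1000+147/1000→13/50; 37/250+39/250→38/125; 49/250+6/25→109/250; 13/50+38/125→141/250; 109/250+141/250→1. L = 2677/1000 ≈ 2.6770.
L − H = 2.6770 − 2.6560 = 0.021 bits.

0.021 bits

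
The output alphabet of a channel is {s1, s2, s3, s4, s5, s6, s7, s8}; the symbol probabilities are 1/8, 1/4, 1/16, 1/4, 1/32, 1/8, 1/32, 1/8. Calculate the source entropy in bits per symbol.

2.6875 bits

Each probability is a power of 1/2, so log₂(1/p) is an integer.
H = Σ p·log₂(1/p) = 1/8·3 + 1/4·2 + 1/16·4 + 1/4·2 + 1/32·5 + 1/8·3 + 1/32·5 + 1/8·3 = 2.6875 bits.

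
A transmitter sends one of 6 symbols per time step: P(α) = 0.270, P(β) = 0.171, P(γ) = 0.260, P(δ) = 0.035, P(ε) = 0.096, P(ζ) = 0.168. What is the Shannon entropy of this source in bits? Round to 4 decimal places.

2.3772 bits

H = −Σ pᵢ log₂ pᵢ.
−0.270·log₂(0.270) = 0.5100
−0.171·log₂(0.171) = 0.4357
−0.260·log₂(0.260) = 0.5053
−0.035·log₂(0.035) = 0.1693
−0.096·log₂(0.096) = 0.3246
−0.168·log₂(0.168) = 0.4323
Sum ≈ 2.3772 → 2.3772 bits.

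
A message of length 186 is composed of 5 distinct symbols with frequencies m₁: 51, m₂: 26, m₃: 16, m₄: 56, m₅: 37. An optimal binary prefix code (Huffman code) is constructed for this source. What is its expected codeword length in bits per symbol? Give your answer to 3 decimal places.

2.226 bits/symbol

Probabilities are the counts divided by 186.
Repeatedly combine the two least-probable nodes; the expected code length is the sum of the merged weights.
merge 8/93 + 13/93 → 7/31
merge 37/186 + 7/31 → 79/186
merge 17/62 + 28/93 → 107/186
merge 79/186 + 107/186 → 1
L = 7/31 + 79/186 + 107/186 + 1 = 69/31 ≈ 2.226 bits/symbol.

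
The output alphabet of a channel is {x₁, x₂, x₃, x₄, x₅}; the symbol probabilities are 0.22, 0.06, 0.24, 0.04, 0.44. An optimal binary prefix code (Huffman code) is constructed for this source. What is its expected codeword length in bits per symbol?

Repeatedly combine the two least-probable nodes; the expected code length is the sum of the merged weights.
merge 1/25 + 3/50 → 1/10
merge 1/10 + 11/50 → 8/25
merge 6/25 + 8/25 → 14/25
merge 11/25 + 14/25 → 1
L = 1/10 + 8/25 + 14/25 + 1 = 99/50 = 1.98 bits/symbol.

1.98 bits/symbol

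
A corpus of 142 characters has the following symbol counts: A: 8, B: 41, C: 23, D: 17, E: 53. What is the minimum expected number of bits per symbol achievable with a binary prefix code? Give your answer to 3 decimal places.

2.141 bits/symbol

Probabilities are the counts divided by 142.
Repeatedly combine the two least-probable nodes; the expected code length is the sum of the merged weights.
merge 4/71 + 17/142 → 25/142
merge 23/142 + 25/142 → 24/71
merge 41/142 + 24/71 → 89/142
merge 53/142 + 89/142 → 1
L = 25/142 + 24/71 + 89/142 + 1 = 152/71 ≈ 2.141 bits/symbol.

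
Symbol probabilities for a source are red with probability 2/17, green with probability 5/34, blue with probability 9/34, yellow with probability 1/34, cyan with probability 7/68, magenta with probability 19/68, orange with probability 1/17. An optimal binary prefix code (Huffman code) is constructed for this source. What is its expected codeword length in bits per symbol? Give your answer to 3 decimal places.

Repeatedly combine the two least-probable nodes; the expected code length is the sum of the merged weights.
merge 1/34 + 1/17 → 3/34
merge 3/34 + 7/68 → 13/68
merge 2/17 + 5/34 → 9/34
merge 13/68 + 9/34 → 31/68
merge 9/34 + 19/68 → 37/68
merge 31/68 + 37/68 → 1
L = 3/34 + 13/68 + 9/34 + 31/68 + 37/68 + 1 = 173/68 ≈ 2.544 bits/symbol.

2.544 bits/symbol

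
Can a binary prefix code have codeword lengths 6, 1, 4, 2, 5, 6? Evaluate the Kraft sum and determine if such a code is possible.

With common denominator 2^6 = 64: Σ 2^(−ℓᵢ) = 1/64 + 32/64 + 4/64 + 16/64 + 2/64 + 1/64 = 56/64 = 0.875.
Kraft's inequality requires Σ ≤ 1; here Σ = 0.875 ≤ 1, so such a prefix code exists.

0.875; yes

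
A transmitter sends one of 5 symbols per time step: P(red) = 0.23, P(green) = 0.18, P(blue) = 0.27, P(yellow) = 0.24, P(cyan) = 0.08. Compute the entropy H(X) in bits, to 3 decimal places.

2.229 bits

H = −Σ pᵢ log₂ pᵢ.
−0.23·log₂(0.23) = 0.4877
−0.18·log₂(0.18) = 0.4453
−0.27·log₂(0.27) = 0.5100
−0.24·log₂(0.24) = 0.4941
−0.08·log₂(0.08) = 0.2915
Sum ≈ 2.2286 → 2.229 bits.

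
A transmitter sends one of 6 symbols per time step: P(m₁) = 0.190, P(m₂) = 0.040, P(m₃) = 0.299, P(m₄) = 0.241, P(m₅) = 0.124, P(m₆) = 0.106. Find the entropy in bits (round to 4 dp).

2.3732 bits

H = −Σ pᵢ log₂ pᵢ.
−0.190·log₂(0.190) = 0.4552
−0.040·log₂(0.040) = 0.1858
−0.299·log₂(0.299) = 0.5208
−0.241·log₂(0.241) = 0.4947
−0.124·log₂(0.124) = 0.3734
−0.106·log₂(0.106) = 0.3432
Sum ≈ 2.3732 → 2.3732 bits.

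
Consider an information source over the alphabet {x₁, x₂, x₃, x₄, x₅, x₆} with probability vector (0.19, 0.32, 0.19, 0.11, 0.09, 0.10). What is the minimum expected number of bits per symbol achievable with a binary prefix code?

Repeatedly combine the two least-probable nodes; the expected code length is the sum of the merged weights.
merge 9/100 + 1/10 → 19/100
merge 11/100 + 19/100 → 3/10
merge 19/100 + 19/100 → 19/50
merge 3/10 + 8/25 → 31/50
merge 19/50 + 31/50 → 1
L = 19/100 + 3/10 + 19/50 + 31/50 + 1 = 249/100 = 2.49 bits/symbol.

2.49 bits/symbol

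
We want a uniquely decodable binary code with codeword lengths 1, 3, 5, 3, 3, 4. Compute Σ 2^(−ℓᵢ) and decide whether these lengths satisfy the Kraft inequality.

With common denominator 2^5 = 32: Σ 2^(−ℓᵢ) = 16/32 + 4/32 + 1/32 + 4/32 + 4/32 + 2/32 = 31/32 = 0.96875.
Kraft's inequality requires Σ ≤ 1; here Σ = 0.96875 ≤ 1, so such a prefix code exists.

0.96875; yes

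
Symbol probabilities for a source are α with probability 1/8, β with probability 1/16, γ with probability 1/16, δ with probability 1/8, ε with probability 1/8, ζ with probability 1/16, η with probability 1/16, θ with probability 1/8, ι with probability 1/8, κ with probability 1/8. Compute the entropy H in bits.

3.25 bits

Each probability is a power of 1/2, so log₂(1/p) is an integer.
H = Σ p·log₂(1/p) = 1/8·3 + 1/16·4 + 1/16·4 + 1/8·3 + 1/8·3 + 1/16·4 + 1/16·4 + 1/8·3 + 1/8·3 + 1/8·3 = 3.25 bits.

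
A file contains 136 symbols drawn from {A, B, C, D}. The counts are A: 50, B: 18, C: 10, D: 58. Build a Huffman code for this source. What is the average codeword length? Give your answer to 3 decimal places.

1.779 bits/symbol

Probabilities are the counts divided by 136.
Repeatedly combine the two least-probable nodes; the expected code length is the sum of the merged weights.
merge 5/68 + 9/68 → 7/34
merge 7/34 + 25/68 → 39/68
merge 29/68 + 39/68 → 1
L = 7/34 + 39/68 + 1 = 121/68 ≈ 1.779 bits/symbol.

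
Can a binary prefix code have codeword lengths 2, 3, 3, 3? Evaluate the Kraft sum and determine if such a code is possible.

With common denominator 2^3 = 8: Σ 2^(−ℓᵢ) = 2/8 + 1/8 + 1/8 + 1/8 = 5/8 = 0.625.
Kraft's inequality requires Σ ≤ 1; here Σ = 0.625 ≤ 1, so such a prefix code exists.

0.625; yes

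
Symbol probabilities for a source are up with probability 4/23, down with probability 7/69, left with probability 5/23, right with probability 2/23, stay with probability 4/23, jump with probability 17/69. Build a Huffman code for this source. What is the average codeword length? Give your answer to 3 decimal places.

Repeatedly combine the two least-probable nodes; the expected code length is the sum of the merged weights.
merge 2/23 + 7/69 → 13/69
merge 4/23 + 4/23 → 8/23
merge 13/69 + 5/23 → 28/69
merge 17/69 + 8/23 → 41/69
merge 28/69 + 41/69 → 1
L = 13/69 + 8/23 + 28/69 + 41/69 + 1 = 175/69 ≈ 2.536 bits/symbol.

2.536 bits/symbol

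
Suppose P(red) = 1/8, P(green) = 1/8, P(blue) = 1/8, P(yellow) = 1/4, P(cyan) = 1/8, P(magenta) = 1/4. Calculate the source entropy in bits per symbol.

2.5 bits

Each probability is a power of 1/2, so log₂(1/p) is an integer.
H = Σ p·log₂(1/p) = 1/8·3 + 1/8·3 + 1/8·3 + 1/4·2 + 1/8·3 + 1/4·2 = 2.5 bits.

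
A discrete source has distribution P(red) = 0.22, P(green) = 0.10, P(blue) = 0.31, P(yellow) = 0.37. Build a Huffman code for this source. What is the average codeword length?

1.95 bits/symbol

Repeatedly combine the two least-probable nodes; the expected code length is the sum of the merged weights.
merge 1/10 + 11/50 → 8/25
merge 31/100 + 8/25 → 63/100
merge 37/100 + 63/100 → 1
L = 8/25 + 63/100 + 1 = 39/20 = 1.95 bits/symbol.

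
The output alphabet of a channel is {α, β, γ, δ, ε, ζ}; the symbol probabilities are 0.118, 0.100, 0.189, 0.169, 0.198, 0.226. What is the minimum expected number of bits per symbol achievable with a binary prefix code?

Repeatedly combine the two least-probable nodes; the expected code length is the sum of the merged weights.
merge 1/10 + 59/500 → 109/500
merge 169/1000 + 189/1000 → 179/500
merge 99/500 + 109/500 → 52/125
merge 113/500 + 179/500 → 73/125
merge 52/125 + 73/125 → 1
L = 109/500 + 179/500 + 52/125 + 73/125 + 1 = 322/125 = 2.576 bits/symbol.

2.576 bits/symbol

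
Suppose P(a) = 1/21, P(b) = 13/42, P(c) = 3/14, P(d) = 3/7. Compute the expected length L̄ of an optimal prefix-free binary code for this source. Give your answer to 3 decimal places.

Repeatedly combine the two least-probable nodes; the expected code length is the sum of the merged weights.
merge 1/21 + 3/14 → 11/42
merge 11/42 + 13/42 → 4/7
merge 3/7 + 4/7 → 1
L = 11/42 + 4/7 + 1 = 11/6 ≈ 1.833 bits/symbol.

1.833 bits/symbol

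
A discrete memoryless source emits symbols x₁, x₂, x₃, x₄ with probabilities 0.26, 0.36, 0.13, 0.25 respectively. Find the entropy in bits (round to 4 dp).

H = −Σ pᵢ log₂ pᵢ.
−0.26·log₂(0.26) = 0.5053
−0.36·log₂(0.36) = 0.5306
−0.13·log₂(0.13) = 0.3826
−0.25·log₂(0.25) = 0.5000
Sum ≈ 1.9185 → 1.9185 bits.

1.9185 bits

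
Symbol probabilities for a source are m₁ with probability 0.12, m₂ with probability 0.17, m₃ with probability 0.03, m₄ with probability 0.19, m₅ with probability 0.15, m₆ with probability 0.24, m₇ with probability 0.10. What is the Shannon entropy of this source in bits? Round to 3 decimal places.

2.646 bits

H = −Σ pᵢ log₂ pᵢ.
−0.12·log₂(0.12) = 0.3671
−0.17·log₂(0.17) = 0.4346
−0.03·log₂(0.03) = 0.1518
−0.19·log₂(0.19) = 0.4552
−0.15·log₂(0.15) = 0.4105
−0.24·log₂(0.24) = 0.4941
−0.10·log₂(0.10) = 0.3322
Sum ≈ 2.6455 → 2.646 bits.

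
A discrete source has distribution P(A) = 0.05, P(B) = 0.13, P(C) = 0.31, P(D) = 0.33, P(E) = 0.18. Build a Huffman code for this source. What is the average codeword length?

2.18 bits/symbol

Repeatedly combine the two least-probable nodes; the expected code length is the sum of the merged weights.
merge 1/20 + 13/100 → 9/50
merge 9/50 + 9/50 → 9/25
merge 31/100 + 33/100 → 16/25
merge 9/25 + 16/25 → 1
L = 9/50 + 9/25 + 16/25 + 1 = 109/50 = 2.18 bits/symbol.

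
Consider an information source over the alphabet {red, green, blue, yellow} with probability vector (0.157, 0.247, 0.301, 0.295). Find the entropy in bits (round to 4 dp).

1.9586 bits

H = −Σ pᵢ log₂ pᵢ.
−0.157·log₂(0.157) = 0.4194
−0.247·log₂(0.247) = 0.4983
−0.301·log₂(0.301) = 0.5214
−0.295·log₂(0.295) = 0.5196
Sum ≈ 1.9586 → 1.9586 bits.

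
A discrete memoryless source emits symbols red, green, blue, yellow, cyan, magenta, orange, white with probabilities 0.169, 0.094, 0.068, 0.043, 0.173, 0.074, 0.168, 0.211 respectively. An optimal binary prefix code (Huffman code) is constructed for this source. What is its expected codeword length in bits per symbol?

Repeatedly combine the two least-probable nodes; the expected code length is the sum of the merged weights.
merge 43/1000 + 17/250 → 111/1000
merge 37/500 + 47/500 → 21/125
merge 111/1000 + 21/125 → 279/1000
merge 21/125 + 169/1000 → 337/1000
merge 173/1000 + 211/1000 → 48/125
merge 279/1000 + 337/1000 → 77/125
merge 48/125 + 77/125 → 1
L = 111/1000 + 21/125 + 279/1000 + 337/1000 + 48/125 + 77/125 + 1 = 579/200 = 2.895 bits/symbol.

2.895 bits/symbol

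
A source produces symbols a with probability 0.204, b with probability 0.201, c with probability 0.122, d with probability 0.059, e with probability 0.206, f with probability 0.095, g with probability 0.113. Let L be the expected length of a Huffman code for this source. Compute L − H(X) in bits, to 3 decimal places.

0.052 bits

Entropy H = −Σ p log₂ p ≈ 2.6919 bits.
Huffman merges: 59/1000+19/200→77/500; 113/1000+61/500→47/200; 77/500+201/1000→71/200; 51/250+103/500→41/100; 47/200+71/200→59/100; 41/100+59/100→1. L = 343/125 ≈ 2.7440.
L − H = 2.7440 − 2.6919 = 0.052 bits.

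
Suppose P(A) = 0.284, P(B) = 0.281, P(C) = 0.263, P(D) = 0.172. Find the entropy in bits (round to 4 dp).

1.9739 bits

H = −Σ pᵢ log₂ pᵢ.
−0.284·log₂(0.284) = 0.5158
−0.281·log₂(0.281) = 0.5146
−0.263·log₂(0.263) = 0.5068
−0.172·log₂(0.172) = 0.4368
Sum ≈ 1.9739 → 1.9739 bits.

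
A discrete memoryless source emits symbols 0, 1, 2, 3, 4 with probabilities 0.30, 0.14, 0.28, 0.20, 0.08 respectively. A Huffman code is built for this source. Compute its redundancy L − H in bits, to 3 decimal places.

0.032 bits

Entropy H = −Σ p log₂ p ≈ 2.1883 bits.
Huffman merges: 2/25+7/50→11/50; 1/5+11/50→21/50; 7/25+3/10→29/50; 21/50+29/50→1. L = 111/50 ≈ 2.2200.
L − H = 2.2200 − 2.1883 = 0.032 bits.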